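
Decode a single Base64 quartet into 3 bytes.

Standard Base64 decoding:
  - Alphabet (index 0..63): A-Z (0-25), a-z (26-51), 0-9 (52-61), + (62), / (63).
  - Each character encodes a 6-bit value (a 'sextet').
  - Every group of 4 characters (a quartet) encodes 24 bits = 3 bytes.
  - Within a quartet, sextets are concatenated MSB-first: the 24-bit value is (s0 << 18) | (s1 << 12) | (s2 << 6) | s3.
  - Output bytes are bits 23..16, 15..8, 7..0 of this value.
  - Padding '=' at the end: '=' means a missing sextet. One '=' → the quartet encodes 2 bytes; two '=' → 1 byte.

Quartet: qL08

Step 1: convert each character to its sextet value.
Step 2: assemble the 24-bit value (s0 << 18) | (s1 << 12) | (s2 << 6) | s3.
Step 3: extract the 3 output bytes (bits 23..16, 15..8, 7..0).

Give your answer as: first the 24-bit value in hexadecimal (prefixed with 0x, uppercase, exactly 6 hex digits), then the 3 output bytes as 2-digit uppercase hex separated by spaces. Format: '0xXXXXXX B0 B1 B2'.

Answer: 0xA8BD3C A8 BD 3C

Derivation:
Sextets: q=42, L=11, 0=52, 8=60
24-bit: (42<<18) | (11<<12) | (52<<6) | 60
      = 0xA80000 | 0x00B000 | 0x000D00 | 0x00003C
      = 0xA8BD3C
Bytes: (v>>16)&0xFF=A8, (v>>8)&0xFF=BD, v&0xFF=3C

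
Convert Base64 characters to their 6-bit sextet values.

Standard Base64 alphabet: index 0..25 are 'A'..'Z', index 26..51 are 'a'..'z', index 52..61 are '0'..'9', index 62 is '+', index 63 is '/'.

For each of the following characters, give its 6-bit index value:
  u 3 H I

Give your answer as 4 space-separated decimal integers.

'u': a..z range, 26 + ord('u') − ord('a') = 46
'3': 0..9 range, 52 + ord('3') − ord('0') = 55
'H': A..Z range, ord('H') − ord('A') = 7
'I': A..Z range, ord('I') − ord('A') = 8

Answer: 46 55 7 8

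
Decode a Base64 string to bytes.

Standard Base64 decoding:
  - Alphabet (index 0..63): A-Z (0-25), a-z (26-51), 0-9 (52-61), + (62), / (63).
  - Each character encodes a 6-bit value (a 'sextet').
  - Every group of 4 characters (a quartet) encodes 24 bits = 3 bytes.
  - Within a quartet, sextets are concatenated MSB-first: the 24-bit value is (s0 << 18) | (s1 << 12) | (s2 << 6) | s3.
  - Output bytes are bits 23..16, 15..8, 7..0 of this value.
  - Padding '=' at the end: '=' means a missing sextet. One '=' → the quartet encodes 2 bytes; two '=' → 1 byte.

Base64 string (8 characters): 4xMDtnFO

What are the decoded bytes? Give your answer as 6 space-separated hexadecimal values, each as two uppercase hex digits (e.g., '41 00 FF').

After char 0 ('4'=56): chars_in_quartet=1 acc=0x38 bytes_emitted=0
After char 1 ('x'=49): chars_in_quartet=2 acc=0xE31 bytes_emitted=0
After char 2 ('M'=12): chars_in_quartet=3 acc=0x38C4C bytes_emitted=0
After char 3 ('D'=3): chars_in_quartet=4 acc=0xE31303 -> emit E3 13 03, reset; bytes_emitted=3
After char 4 ('t'=45): chars_in_quartet=1 acc=0x2D bytes_emitted=3
After char 5 ('n'=39): chars_in_quartet=2 acc=0xB67 bytes_emitted=3
After char 6 ('F'=5): chars_in_quartet=3 acc=0x2D9C5 bytes_emitted=3
After char 7 ('O'=14): chars_in_quartet=4 acc=0xB6714E -> emit B6 71 4E, reset; bytes_emitted=6

Answer: E3 13 03 B6 71 4E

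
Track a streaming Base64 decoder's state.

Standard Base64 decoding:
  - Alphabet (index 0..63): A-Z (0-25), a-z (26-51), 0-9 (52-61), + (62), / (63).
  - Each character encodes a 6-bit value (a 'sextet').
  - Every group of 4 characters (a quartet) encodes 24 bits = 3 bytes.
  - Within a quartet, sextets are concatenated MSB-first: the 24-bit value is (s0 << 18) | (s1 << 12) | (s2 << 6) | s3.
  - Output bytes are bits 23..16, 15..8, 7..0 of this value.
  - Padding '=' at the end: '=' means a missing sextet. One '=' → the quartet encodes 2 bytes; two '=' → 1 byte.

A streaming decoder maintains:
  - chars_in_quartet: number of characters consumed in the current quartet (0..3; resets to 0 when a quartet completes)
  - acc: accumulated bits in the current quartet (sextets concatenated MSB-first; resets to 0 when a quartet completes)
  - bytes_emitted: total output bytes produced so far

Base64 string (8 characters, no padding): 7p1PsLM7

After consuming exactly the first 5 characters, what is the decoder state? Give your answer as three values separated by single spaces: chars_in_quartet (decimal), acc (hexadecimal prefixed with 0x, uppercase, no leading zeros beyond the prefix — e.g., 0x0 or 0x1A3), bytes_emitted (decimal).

After char 0 ('7'=59): chars_in_quartet=1 acc=0x3B bytes_emitted=0
After char 1 ('p'=41): chars_in_quartet=2 acc=0xEE9 bytes_emitted=0
After char 2 ('1'=53): chars_in_quartet=3 acc=0x3BA75 bytes_emitted=0
After char 3 ('P'=15): chars_in_quartet=4 acc=0xEE9D4F -> emit EE 9D 4F, reset; bytes_emitted=3
After char 4 ('s'=44): chars_in_quartet=1 acc=0x2C bytes_emitted=3

Answer: 1 0x2C 3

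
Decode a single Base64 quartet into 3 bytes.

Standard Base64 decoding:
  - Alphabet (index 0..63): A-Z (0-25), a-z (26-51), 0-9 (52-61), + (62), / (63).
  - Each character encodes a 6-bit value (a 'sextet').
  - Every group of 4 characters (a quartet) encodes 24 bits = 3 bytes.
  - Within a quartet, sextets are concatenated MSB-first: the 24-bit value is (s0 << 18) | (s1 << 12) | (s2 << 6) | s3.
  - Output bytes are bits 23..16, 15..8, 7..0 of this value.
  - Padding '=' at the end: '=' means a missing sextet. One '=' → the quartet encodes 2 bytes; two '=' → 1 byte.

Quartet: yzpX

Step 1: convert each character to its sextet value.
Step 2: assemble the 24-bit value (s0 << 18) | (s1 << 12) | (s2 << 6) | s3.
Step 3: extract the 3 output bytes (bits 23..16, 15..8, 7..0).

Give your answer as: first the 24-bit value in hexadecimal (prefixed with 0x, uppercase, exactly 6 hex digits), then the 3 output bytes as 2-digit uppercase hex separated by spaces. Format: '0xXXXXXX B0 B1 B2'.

Answer: 0xCB3A57 CB 3A 57

Derivation:
Sextets: y=50, z=51, p=41, X=23
24-bit: (50<<18) | (51<<12) | (41<<6) | 23
      = 0xC80000 | 0x033000 | 0x000A40 | 0x000017
      = 0xCB3A57
Bytes: (v>>16)&0xFF=CB, (v>>8)&0xFF=3A, v&0xFF=57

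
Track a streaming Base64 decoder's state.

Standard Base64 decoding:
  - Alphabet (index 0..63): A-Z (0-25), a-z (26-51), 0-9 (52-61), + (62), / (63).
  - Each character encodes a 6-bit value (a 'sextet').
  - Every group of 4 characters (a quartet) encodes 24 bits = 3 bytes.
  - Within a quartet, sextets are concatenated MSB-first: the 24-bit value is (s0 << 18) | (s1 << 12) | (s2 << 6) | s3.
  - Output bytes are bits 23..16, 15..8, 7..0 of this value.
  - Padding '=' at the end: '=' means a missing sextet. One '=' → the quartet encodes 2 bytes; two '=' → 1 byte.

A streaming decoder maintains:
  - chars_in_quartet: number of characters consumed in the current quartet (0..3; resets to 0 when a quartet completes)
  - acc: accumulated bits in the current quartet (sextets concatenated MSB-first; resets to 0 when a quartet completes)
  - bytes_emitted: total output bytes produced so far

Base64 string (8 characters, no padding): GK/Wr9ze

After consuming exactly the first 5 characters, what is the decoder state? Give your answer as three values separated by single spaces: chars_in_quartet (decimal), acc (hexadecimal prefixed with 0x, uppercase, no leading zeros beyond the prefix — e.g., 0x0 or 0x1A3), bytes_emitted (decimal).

After char 0 ('G'=6): chars_in_quartet=1 acc=0x6 bytes_emitted=0
After char 1 ('K'=10): chars_in_quartet=2 acc=0x18A bytes_emitted=0
After char 2 ('/'=63): chars_in_quartet=3 acc=0x62BF bytes_emitted=0
After char 3 ('W'=22): chars_in_quartet=4 acc=0x18AFD6 -> emit 18 AF D6, reset; bytes_emitted=3
After char 4 ('r'=43): chars_in_quartet=1 acc=0x2B bytes_emitted=3

Answer: 1 0x2B 3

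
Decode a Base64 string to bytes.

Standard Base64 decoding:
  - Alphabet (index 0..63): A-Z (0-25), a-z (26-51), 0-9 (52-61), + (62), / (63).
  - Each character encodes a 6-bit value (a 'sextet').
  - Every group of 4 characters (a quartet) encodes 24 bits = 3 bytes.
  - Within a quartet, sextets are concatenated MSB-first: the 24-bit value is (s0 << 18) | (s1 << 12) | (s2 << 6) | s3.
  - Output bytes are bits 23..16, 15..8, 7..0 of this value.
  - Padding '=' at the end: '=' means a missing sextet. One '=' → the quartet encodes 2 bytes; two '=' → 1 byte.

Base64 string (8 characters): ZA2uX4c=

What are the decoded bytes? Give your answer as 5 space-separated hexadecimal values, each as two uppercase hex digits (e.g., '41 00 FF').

After char 0 ('Z'=25): chars_in_quartet=1 acc=0x19 bytes_emitted=0
After char 1 ('A'=0): chars_in_quartet=2 acc=0x640 bytes_emitted=0
After char 2 ('2'=54): chars_in_quartet=3 acc=0x19036 bytes_emitted=0
After char 3 ('u'=46): chars_in_quartet=4 acc=0x640DAE -> emit 64 0D AE, reset; bytes_emitted=3
After char 4 ('X'=23): chars_in_quartet=1 acc=0x17 bytes_emitted=3
After char 5 ('4'=56): chars_in_quartet=2 acc=0x5F8 bytes_emitted=3
After char 6 ('c'=28): chars_in_quartet=3 acc=0x17E1C bytes_emitted=3
Padding '=': partial quartet acc=0x17E1C -> emit 5F 87; bytes_emitted=5

Answer: 64 0D AE 5F 87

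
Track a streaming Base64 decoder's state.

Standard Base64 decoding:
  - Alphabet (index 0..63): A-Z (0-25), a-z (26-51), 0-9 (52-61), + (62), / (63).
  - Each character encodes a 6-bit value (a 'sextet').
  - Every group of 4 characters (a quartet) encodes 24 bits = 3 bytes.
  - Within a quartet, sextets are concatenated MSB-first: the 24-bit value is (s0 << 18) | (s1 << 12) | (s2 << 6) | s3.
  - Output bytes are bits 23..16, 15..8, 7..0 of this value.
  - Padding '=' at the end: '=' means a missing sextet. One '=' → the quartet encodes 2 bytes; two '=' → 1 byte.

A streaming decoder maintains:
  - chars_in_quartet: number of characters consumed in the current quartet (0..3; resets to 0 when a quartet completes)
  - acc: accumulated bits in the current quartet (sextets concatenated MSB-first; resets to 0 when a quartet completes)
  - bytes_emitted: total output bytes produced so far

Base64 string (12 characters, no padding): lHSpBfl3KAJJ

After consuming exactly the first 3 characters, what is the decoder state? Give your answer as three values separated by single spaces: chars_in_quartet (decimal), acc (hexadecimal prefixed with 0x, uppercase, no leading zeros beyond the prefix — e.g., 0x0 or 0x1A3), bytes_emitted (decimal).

Answer: 3 0x251D2 0

Derivation:
After char 0 ('l'=37): chars_in_quartet=1 acc=0x25 bytes_emitted=0
After char 1 ('H'=7): chars_in_quartet=2 acc=0x947 bytes_emitted=0
After char 2 ('S'=18): chars_in_quartet=3 acc=0x251D2 bytes_emitted=0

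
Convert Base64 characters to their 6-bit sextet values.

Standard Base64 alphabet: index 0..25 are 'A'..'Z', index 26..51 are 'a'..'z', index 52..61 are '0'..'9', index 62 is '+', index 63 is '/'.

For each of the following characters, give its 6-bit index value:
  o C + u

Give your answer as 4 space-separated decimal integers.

'o': a..z range, 26 + ord('o') − ord('a') = 40
'C': A..Z range, ord('C') − ord('A') = 2
'+': index 62
'u': a..z range, 26 + ord('u') − ord('a') = 46

Answer: 40 2 62 46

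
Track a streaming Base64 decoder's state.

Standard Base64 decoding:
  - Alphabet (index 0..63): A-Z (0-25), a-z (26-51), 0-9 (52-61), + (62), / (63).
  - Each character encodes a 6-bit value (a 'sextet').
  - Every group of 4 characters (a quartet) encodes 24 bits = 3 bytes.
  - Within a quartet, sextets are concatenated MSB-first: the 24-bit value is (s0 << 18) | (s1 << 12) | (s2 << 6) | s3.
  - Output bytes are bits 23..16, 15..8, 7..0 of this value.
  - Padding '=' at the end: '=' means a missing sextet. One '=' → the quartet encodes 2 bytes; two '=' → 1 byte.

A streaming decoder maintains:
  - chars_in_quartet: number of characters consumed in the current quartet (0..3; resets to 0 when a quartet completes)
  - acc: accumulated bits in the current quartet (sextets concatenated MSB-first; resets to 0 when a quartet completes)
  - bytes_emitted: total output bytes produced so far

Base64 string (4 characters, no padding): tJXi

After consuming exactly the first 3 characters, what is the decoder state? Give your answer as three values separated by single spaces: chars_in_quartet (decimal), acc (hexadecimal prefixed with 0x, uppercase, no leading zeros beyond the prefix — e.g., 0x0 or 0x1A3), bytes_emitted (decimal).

Answer: 3 0x2D257 0

Derivation:
After char 0 ('t'=45): chars_in_quartet=1 acc=0x2D bytes_emitted=0
After char 1 ('J'=9): chars_in_quartet=2 acc=0xB49 bytes_emitted=0
After char 2 ('X'=23): chars_in_quartet=3 acc=0x2D257 bytes_emitted=0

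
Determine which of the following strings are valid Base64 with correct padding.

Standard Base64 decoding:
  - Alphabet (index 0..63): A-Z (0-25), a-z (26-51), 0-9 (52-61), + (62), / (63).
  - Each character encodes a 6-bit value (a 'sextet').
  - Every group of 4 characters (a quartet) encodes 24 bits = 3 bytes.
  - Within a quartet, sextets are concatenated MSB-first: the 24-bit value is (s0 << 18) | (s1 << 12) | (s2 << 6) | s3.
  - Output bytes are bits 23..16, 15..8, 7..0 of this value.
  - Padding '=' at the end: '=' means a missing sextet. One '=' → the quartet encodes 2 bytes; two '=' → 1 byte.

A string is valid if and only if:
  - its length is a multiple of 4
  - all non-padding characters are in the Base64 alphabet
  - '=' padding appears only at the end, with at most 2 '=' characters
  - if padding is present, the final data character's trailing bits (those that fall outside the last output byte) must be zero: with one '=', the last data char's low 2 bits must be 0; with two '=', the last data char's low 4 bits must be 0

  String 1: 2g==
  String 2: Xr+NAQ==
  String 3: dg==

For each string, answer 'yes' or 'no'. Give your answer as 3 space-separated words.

String 1: '2g==' → valid
String 2: 'Xr+NAQ==' → valid
String 3: 'dg==' → valid

Answer: yes yes yes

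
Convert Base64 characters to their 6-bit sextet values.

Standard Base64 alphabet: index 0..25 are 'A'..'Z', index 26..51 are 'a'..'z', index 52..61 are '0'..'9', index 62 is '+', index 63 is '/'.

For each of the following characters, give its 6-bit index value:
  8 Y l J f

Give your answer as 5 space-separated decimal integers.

Answer: 60 24 37 9 31

Derivation:
'8': 0..9 range, 52 + ord('8') − ord('0') = 60
'Y': A..Z range, ord('Y') − ord('A') = 24
'l': a..z range, 26 + ord('l') − ord('a') = 37
'J': A..Z range, ord('J') − ord('A') = 9
'f': a..z range, 26 + ord('f') − ord('a') = 31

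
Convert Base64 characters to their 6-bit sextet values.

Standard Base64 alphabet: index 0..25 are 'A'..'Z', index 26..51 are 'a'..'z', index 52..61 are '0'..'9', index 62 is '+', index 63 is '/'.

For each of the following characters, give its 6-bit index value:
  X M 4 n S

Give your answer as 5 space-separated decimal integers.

Answer: 23 12 56 39 18

Derivation:
'X': A..Z range, ord('X') − ord('A') = 23
'M': A..Z range, ord('M') − ord('A') = 12
'4': 0..9 range, 52 + ord('4') − ord('0') = 56
'n': a..z range, 26 + ord('n') − ord('a') = 39
'S': A..Z range, ord('S') − ord('A') = 18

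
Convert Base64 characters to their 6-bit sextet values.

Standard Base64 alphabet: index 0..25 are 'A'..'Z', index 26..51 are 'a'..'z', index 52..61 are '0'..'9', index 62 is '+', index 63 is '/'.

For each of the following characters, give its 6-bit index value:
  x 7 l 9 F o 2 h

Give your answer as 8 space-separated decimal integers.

Answer: 49 59 37 61 5 40 54 33

Derivation:
'x': a..z range, 26 + ord('x') − ord('a') = 49
'7': 0..9 range, 52 + ord('7') − ord('0') = 59
'l': a..z range, 26 + ord('l') − ord('a') = 37
'9': 0..9 range, 52 + ord('9') − ord('0') = 61
'F': A..Z range, ord('F') − ord('A') = 5
'o': a..z range, 26 + ord('o') − ord('a') = 40
'2': 0..9 range, 52 + ord('2') − ord('0') = 54
'h': a..z range, 26 + ord('h') − ord('a') = 33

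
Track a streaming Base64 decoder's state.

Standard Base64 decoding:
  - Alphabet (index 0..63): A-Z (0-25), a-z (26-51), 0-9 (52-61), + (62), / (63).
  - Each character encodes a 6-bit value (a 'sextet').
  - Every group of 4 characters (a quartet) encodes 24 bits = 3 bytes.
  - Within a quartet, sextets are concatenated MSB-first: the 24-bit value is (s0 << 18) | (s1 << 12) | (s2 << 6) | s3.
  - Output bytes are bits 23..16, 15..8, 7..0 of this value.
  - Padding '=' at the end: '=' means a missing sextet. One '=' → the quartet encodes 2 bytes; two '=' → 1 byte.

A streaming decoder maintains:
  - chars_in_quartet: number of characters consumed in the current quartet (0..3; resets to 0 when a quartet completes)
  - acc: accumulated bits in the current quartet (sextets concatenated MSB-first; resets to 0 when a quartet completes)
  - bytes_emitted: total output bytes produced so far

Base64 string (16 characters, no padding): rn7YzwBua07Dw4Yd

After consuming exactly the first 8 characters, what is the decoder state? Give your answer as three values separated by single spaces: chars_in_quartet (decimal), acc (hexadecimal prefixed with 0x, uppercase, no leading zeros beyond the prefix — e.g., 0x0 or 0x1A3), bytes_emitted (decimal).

After char 0 ('r'=43): chars_in_quartet=1 acc=0x2B bytes_emitted=0
After char 1 ('n'=39): chars_in_quartet=2 acc=0xAE7 bytes_emitted=0
After char 2 ('7'=59): chars_in_quartet=3 acc=0x2B9FB bytes_emitted=0
After char 3 ('Y'=24): chars_in_quartet=4 acc=0xAE7ED8 -> emit AE 7E D8, reset; bytes_emitted=3
After char 4 ('z'=51): chars_in_quartet=1 acc=0x33 bytes_emitted=3
After char 5 ('w'=48): chars_in_quartet=2 acc=0xCF0 bytes_emitted=3
After char 6 ('B'=1): chars_in_quartet=3 acc=0x33C01 bytes_emitted=3
After char 7 ('u'=46): chars_in_quartet=4 acc=0xCF006E -> emit CF 00 6E, reset; bytes_emitted=6

Answer: 0 0x0 6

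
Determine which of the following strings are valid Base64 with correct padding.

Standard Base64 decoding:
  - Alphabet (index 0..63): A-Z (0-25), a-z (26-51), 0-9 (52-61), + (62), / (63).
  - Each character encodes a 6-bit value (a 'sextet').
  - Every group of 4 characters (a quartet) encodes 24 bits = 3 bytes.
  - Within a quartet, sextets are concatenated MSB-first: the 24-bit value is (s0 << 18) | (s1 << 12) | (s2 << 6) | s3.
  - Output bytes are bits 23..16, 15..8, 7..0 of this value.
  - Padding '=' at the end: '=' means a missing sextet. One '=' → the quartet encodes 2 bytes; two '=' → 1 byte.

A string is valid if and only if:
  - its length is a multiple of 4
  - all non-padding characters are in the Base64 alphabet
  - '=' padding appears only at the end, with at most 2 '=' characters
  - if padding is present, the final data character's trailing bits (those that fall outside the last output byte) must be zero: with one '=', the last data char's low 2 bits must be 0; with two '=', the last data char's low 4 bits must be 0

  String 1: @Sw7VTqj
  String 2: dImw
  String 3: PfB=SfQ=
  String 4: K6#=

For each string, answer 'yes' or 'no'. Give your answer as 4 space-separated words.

String 1: '@Sw7VTqj' → invalid (bad char(s): ['@'])
String 2: 'dImw' → valid
String 3: 'PfB=SfQ=' → invalid (bad char(s): ['=']; '=' in middle)
String 4: 'K6#=' → invalid (bad char(s): ['#'])

Answer: no yes no no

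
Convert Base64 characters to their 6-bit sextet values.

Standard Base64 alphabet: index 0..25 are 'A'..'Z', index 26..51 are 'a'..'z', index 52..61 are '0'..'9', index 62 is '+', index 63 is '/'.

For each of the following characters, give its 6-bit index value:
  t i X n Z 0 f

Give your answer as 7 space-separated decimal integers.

't': a..z range, 26 + ord('t') − ord('a') = 45
'i': a..z range, 26 + ord('i') − ord('a') = 34
'X': A..Z range, ord('X') − ord('A') = 23
'n': a..z range, 26 + ord('n') − ord('a') = 39
'Z': A..Z range, ord('Z') − ord('A') = 25
'0': 0..9 range, 52 + ord('0') − ord('0') = 52
'f': a..z range, 26 + ord('f') − ord('a') = 31

Answer: 45 34 23 39 25 52 31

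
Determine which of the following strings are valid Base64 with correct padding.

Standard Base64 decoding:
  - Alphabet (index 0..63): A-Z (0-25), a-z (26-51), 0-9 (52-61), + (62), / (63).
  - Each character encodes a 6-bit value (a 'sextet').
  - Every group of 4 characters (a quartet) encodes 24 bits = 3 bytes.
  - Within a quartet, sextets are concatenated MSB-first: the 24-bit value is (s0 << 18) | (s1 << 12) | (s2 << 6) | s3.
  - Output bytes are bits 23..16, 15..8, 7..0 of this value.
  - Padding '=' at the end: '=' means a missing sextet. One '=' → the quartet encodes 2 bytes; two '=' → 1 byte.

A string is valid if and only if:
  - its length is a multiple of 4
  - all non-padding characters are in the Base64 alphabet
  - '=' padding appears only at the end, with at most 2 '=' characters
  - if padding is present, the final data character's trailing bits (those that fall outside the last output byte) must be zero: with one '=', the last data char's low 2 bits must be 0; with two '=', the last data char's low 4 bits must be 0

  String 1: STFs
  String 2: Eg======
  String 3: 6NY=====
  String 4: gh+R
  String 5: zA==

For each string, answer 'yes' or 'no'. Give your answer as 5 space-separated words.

String 1: 'STFs' → valid
String 2: 'Eg======' → invalid (6 pad chars (max 2))
String 3: '6NY=====' → invalid (5 pad chars (max 2))
String 4: 'gh+R' → valid
String 5: 'zA==' → valid

Answer: yes no no yes yes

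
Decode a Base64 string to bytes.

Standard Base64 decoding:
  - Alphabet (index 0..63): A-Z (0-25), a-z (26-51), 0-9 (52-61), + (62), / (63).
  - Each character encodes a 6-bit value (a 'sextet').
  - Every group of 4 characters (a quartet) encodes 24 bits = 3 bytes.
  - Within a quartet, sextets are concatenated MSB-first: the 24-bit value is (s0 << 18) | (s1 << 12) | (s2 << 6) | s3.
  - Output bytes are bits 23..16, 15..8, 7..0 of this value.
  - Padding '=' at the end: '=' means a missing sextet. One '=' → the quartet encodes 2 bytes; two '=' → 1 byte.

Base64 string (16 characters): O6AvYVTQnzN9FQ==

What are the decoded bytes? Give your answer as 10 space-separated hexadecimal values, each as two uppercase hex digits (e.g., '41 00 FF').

Answer: 3B A0 2F 61 54 D0 9F 33 7D 15

Derivation:
After char 0 ('O'=14): chars_in_quartet=1 acc=0xE bytes_emitted=0
After char 1 ('6'=58): chars_in_quartet=2 acc=0x3BA bytes_emitted=0
After char 2 ('A'=0): chars_in_quartet=3 acc=0xEE80 bytes_emitted=0
After char 3 ('v'=47): chars_in_quartet=4 acc=0x3BA02F -> emit 3B A0 2F, reset; bytes_emitted=3
After char 4 ('Y'=24): chars_in_quartet=1 acc=0x18 bytes_emitted=3
After char 5 ('V'=21): chars_in_quartet=2 acc=0x615 bytes_emitted=3
After char 6 ('T'=19): chars_in_quartet=3 acc=0x18553 bytes_emitted=3
After char 7 ('Q'=16): chars_in_quartet=4 acc=0x6154D0 -> emit 61 54 D0, reset; bytes_emitted=6
After char 8 ('n'=39): chars_in_quartet=1 acc=0x27 bytes_emitted=6
After char 9 ('z'=51): chars_in_quartet=2 acc=0x9F3 bytes_emitted=6
After char 10 ('N'=13): chars_in_quartet=3 acc=0x27CCD bytes_emitted=6
After char 11 ('9'=61): chars_in_quartet=4 acc=0x9F337D -> emit 9F 33 7D, reset; bytes_emitted=9
After char 12 ('F'=5): chars_in_quartet=1 acc=0x5 bytes_emitted=9
After char 13 ('Q'=16): chars_in_quartet=2 acc=0x150 bytes_emitted=9
Padding '==': partial quartet acc=0x150 -> emit 15; bytes_emitted=10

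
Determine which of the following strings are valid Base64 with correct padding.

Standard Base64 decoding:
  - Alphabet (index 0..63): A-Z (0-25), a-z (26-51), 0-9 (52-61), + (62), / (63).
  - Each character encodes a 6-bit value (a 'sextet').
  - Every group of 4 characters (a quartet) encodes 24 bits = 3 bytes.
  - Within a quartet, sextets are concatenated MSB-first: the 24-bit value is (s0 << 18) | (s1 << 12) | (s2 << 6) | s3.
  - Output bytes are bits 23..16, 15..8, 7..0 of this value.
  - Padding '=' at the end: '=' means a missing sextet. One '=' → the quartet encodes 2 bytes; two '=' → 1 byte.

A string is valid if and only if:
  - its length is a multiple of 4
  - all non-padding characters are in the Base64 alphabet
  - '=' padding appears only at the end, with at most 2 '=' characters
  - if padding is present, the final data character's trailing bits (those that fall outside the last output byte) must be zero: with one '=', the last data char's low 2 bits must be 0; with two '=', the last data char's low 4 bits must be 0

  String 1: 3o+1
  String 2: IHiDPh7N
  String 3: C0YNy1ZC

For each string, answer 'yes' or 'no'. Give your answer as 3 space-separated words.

String 1: '3o+1' → valid
String 2: 'IHiDPh7N' → valid
String 3: 'C0YNy1ZC' → valid

Answer: yes yes yes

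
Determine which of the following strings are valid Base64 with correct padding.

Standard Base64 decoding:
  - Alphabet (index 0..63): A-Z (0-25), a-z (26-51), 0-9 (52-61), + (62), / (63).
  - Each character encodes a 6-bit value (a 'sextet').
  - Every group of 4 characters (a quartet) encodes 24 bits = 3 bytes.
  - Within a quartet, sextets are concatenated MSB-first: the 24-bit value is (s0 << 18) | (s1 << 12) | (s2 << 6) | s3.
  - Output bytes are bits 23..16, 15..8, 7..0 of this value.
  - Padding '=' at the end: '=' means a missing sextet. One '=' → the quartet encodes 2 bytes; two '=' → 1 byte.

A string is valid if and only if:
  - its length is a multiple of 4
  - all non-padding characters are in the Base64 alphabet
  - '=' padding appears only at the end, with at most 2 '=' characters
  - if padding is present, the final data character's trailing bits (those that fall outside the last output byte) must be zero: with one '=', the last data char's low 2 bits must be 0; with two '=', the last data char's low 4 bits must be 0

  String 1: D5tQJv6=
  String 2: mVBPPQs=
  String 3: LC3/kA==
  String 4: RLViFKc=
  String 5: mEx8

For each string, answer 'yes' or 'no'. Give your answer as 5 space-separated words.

String 1: 'D5tQJv6=' → invalid (bad trailing bits)
String 2: 'mVBPPQs=' → valid
String 3: 'LC3/kA==' → valid
String 4: 'RLViFKc=' → valid
String 5: 'mEx8' → valid

Answer: no yes yes yes yes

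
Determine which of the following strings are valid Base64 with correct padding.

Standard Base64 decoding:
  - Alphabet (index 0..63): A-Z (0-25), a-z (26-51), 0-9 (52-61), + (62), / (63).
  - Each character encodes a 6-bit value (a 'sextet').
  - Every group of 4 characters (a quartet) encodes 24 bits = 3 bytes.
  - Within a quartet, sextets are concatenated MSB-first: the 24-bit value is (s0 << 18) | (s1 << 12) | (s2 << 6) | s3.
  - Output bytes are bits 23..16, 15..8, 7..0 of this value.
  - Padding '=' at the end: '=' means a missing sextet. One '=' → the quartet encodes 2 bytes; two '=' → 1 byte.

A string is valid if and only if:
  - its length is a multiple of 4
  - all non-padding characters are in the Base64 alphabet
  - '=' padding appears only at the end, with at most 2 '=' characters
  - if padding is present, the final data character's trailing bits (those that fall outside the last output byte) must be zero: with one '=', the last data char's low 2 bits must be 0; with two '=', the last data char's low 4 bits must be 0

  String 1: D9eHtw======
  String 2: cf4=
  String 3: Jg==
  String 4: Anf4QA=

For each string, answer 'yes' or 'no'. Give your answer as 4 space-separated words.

String 1: 'D9eHtw======' → invalid (6 pad chars (max 2))
String 2: 'cf4=' → valid
String 3: 'Jg==' → valid
String 4: 'Anf4QA=' → invalid (len=7 not mult of 4)

Answer: no yes yes no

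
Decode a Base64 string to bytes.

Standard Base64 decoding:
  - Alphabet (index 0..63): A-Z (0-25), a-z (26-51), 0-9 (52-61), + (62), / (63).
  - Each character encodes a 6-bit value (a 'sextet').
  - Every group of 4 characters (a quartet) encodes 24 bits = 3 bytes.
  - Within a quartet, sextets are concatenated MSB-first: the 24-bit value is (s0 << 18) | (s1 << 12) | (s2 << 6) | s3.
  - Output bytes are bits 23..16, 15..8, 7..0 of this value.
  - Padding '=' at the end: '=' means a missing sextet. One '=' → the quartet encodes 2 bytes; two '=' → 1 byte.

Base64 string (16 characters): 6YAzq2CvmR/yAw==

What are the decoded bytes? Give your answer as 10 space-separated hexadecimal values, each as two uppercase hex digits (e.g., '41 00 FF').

Answer: E9 80 33 AB 60 AF 99 1F F2 03

Derivation:
After char 0 ('6'=58): chars_in_quartet=1 acc=0x3A bytes_emitted=0
After char 1 ('Y'=24): chars_in_quartet=2 acc=0xE98 bytes_emitted=0
After char 2 ('A'=0): chars_in_quartet=3 acc=0x3A600 bytes_emitted=0
After char 3 ('z'=51): chars_in_quartet=4 acc=0xE98033 -> emit E9 80 33, reset; bytes_emitted=3
After char 4 ('q'=42): chars_in_quartet=1 acc=0x2A bytes_emitted=3
After char 5 ('2'=54): chars_in_quartet=2 acc=0xAB6 bytes_emitted=3
After char 6 ('C'=2): chars_in_quartet=3 acc=0x2AD82 bytes_emitted=3
After char 7 ('v'=47): chars_in_quartet=4 acc=0xAB60AF -> emit AB 60 AF, reset; bytes_emitted=6
After char 8 ('m'=38): chars_in_quartet=1 acc=0x26 bytes_emitted=6
After char 9 ('R'=17): chars_in_quartet=2 acc=0x991 bytes_emitted=6
After char 10 ('/'=63): chars_in_quartet=3 acc=0x2647F bytes_emitted=6
After char 11 ('y'=50): chars_in_quartet=4 acc=0x991FF2 -> emit 99 1F F2, reset; bytes_emitted=9
After char 12 ('A'=0): chars_in_quartet=1 acc=0x0 bytes_emitted=9
After char 13 ('w'=48): chars_in_quartet=2 acc=0x30 bytes_emitted=9
Padding '==': partial quartet acc=0x30 -> emit 03; bytes_emitted=10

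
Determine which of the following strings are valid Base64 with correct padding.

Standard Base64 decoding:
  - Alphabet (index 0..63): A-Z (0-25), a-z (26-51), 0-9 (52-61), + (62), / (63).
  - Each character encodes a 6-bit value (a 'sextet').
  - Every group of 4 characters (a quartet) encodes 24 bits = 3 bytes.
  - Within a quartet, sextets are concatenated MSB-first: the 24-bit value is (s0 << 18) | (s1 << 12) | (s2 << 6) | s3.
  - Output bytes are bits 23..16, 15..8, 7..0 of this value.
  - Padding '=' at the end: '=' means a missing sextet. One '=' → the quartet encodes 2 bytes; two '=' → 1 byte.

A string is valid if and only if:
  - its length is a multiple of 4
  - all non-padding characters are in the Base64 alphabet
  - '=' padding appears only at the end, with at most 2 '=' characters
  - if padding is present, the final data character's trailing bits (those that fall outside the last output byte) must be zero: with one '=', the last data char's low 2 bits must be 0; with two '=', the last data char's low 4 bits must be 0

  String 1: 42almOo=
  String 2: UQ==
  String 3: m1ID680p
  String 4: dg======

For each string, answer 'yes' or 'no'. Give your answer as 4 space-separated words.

String 1: '42almOo=' → valid
String 2: 'UQ==' → valid
String 3: 'm1ID680p' → valid
String 4: 'dg======' → invalid (6 pad chars (max 2))

Answer: yes yes yes no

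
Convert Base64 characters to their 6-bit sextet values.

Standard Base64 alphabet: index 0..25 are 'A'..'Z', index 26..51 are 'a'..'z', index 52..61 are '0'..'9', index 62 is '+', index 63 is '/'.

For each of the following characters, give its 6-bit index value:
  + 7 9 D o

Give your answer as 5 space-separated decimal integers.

'+': index 62
'7': 0..9 range, 52 + ord('7') − ord('0') = 59
'9': 0..9 range, 52 + ord('9') − ord('0') = 61
'D': A..Z range, ord('D') − ord('A') = 3
'o': a..z range, 26 + ord('o') − ord('a') = 40

Answer: 62 59 61 3 40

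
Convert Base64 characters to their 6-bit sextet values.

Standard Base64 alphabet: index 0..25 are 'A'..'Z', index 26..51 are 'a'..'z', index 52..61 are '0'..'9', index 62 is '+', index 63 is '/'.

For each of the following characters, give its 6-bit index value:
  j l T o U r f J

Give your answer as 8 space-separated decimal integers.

Answer: 35 37 19 40 20 43 31 9

Derivation:
'j': a..z range, 26 + ord('j') − ord('a') = 35
'l': a..z range, 26 + ord('l') − ord('a') = 37
'T': A..Z range, ord('T') − ord('A') = 19
'o': a..z range, 26 + ord('o') − ord('a') = 40
'U': A..Z range, ord('U') − ord('A') = 20
'r': a..z range, 26 + ord('r') − ord('a') = 43
'f': a..z range, 26 + ord('f') − ord('a') = 31
'J': A..Z range, ord('J') − ord('A') = 9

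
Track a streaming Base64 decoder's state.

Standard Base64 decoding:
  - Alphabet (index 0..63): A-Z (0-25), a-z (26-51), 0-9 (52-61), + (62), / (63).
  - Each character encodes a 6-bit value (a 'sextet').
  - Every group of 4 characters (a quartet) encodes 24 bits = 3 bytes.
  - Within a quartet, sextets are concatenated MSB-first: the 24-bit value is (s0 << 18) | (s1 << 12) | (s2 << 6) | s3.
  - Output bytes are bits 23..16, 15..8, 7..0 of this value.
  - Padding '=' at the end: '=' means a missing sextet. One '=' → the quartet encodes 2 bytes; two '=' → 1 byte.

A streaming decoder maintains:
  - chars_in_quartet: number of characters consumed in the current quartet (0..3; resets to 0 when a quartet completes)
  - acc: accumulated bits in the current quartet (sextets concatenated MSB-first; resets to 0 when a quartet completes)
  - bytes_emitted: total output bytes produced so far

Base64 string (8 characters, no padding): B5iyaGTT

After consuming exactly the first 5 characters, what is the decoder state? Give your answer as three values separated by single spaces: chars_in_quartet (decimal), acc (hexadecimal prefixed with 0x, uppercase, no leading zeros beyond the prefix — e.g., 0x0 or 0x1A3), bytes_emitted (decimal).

Answer: 1 0x1A 3

Derivation:
After char 0 ('B'=1): chars_in_quartet=1 acc=0x1 bytes_emitted=0
After char 1 ('5'=57): chars_in_quartet=2 acc=0x79 bytes_emitted=0
After char 2 ('i'=34): chars_in_quartet=3 acc=0x1E62 bytes_emitted=0
After char 3 ('y'=50): chars_in_quartet=4 acc=0x798B2 -> emit 07 98 B2, reset; bytes_emitted=3
After char 4 ('a'=26): chars_in_quartet=1 acc=0x1A bytes_emitted=3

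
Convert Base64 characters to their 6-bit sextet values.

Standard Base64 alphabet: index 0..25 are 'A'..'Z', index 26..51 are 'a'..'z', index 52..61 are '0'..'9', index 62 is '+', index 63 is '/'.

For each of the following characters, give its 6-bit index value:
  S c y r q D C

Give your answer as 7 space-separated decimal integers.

'S': A..Z range, ord('S') − ord('A') = 18
'c': a..z range, 26 + ord('c') − ord('a') = 28
'y': a..z range, 26 + ord('y') − ord('a') = 50
'r': a..z range, 26 + ord('r') − ord('a') = 43
'q': a..z range, 26 + ord('q') − ord('a') = 42
'D': A..Z range, ord('D') − ord('A') = 3
'C': A..Z range, ord('C') − ord('A') = 2

Answer: 18 28 50 43 42 3 2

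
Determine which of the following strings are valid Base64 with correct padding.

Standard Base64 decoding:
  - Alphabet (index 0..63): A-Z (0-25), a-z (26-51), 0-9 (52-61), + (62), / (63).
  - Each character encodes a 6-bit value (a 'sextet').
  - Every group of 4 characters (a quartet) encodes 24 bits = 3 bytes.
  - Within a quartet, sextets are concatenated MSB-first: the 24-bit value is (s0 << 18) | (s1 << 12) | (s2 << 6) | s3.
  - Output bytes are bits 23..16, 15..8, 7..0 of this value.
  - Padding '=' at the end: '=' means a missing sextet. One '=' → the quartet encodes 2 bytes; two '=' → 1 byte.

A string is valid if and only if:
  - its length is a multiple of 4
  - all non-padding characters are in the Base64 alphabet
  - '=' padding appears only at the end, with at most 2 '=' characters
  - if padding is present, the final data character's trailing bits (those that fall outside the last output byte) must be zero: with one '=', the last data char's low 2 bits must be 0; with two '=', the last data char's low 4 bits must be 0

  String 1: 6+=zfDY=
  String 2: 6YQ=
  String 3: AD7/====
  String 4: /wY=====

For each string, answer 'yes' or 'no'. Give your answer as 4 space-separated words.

Answer: no yes no no

Derivation:
String 1: '6+=zfDY=' → invalid (bad char(s): ['=']; '=' in middle)
String 2: '6YQ=' → valid
String 3: 'AD7/====' → invalid (4 pad chars (max 2))
String 4: '/wY=====' → invalid (5 pad chars (max 2))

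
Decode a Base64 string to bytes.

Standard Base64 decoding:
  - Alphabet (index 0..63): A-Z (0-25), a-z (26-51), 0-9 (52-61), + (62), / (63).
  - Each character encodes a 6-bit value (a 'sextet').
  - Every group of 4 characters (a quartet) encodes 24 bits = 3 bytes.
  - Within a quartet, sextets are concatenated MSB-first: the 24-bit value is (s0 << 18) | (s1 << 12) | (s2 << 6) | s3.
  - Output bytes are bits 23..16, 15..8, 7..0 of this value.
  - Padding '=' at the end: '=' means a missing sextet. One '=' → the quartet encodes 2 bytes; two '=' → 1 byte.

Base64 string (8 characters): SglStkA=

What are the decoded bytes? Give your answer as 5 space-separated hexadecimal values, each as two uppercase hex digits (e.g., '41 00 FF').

Answer: 4A 09 52 B6 40

Derivation:
After char 0 ('S'=18): chars_in_quartet=1 acc=0x12 bytes_emitted=0
After char 1 ('g'=32): chars_in_quartet=2 acc=0x4A0 bytes_emitted=0
After char 2 ('l'=37): chars_in_quartet=3 acc=0x12825 bytes_emitted=0
After char 3 ('S'=18): chars_in_quartet=4 acc=0x4A0952 -> emit 4A 09 52, reset; bytes_emitted=3
After char 4 ('t'=45): chars_in_quartet=1 acc=0x2D bytes_emitted=3
After char 5 ('k'=36): chars_in_quartet=2 acc=0xB64 bytes_emitted=3
After char 6 ('A'=0): chars_in_quartet=3 acc=0x2D900 bytes_emitted=3
Padding '=': partial quartet acc=0x2D900 -> emit B6 40; bytes_emitted=5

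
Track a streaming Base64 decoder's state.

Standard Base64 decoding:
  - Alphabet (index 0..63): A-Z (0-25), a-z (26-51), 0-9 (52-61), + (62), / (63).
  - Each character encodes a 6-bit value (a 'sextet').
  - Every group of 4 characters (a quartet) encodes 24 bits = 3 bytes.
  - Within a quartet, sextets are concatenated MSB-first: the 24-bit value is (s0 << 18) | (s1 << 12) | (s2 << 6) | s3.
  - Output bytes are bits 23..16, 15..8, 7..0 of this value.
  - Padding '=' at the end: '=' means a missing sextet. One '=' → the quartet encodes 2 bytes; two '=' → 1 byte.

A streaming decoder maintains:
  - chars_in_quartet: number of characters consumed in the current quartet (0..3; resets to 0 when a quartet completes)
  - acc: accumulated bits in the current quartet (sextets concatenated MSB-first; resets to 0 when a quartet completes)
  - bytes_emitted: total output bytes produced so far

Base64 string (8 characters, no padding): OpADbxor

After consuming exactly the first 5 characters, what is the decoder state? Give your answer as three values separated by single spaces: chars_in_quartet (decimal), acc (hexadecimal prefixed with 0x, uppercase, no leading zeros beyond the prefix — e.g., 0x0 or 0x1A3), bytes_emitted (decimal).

Answer: 1 0x1B 3

Derivation:
After char 0 ('O'=14): chars_in_quartet=1 acc=0xE bytes_emitted=0
After char 1 ('p'=41): chars_in_quartet=2 acc=0x3A9 bytes_emitted=0
After char 2 ('A'=0): chars_in_quartet=3 acc=0xEA40 bytes_emitted=0
After char 3 ('D'=3): chars_in_quartet=4 acc=0x3A9003 -> emit 3A 90 03, reset; bytes_emitted=3
After char 4 ('b'=27): chars_in_quartet=1 acc=0x1B bytes_emitted=3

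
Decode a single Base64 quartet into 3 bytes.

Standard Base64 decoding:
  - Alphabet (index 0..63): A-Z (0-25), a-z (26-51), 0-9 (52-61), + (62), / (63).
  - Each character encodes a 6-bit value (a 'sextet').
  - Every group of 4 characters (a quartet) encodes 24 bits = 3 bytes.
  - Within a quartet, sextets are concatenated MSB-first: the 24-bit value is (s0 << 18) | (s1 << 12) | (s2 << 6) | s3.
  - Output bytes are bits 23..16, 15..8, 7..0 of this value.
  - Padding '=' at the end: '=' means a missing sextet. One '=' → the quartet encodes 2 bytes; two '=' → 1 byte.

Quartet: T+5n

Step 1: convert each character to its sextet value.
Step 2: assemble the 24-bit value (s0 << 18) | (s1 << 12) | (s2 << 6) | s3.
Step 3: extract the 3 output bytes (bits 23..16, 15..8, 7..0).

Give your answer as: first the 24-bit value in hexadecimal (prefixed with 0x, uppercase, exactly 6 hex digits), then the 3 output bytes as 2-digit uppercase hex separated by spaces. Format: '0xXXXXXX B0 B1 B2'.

Sextets: T=19, +=62, 5=57, n=39
24-bit: (19<<18) | (62<<12) | (57<<6) | 39
      = 0x4C0000 | 0x03E000 | 0x000E40 | 0x000027
      = 0x4FEE67
Bytes: (v>>16)&0xFF=4F, (v>>8)&0xFF=EE, v&0xFF=67

Answer: 0x4FEE67 4F EE 67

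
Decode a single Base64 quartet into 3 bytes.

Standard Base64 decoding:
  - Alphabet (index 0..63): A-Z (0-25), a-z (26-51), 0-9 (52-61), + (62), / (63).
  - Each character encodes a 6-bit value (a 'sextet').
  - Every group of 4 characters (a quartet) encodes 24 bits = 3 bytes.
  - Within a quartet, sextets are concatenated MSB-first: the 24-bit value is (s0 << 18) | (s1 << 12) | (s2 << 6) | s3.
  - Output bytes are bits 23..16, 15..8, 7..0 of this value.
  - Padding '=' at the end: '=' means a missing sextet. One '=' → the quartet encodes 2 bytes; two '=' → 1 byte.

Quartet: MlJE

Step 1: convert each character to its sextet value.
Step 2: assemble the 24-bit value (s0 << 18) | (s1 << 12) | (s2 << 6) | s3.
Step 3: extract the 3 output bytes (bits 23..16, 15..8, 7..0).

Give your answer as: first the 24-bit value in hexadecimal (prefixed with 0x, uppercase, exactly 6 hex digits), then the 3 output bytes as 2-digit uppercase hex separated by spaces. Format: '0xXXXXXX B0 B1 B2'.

Answer: 0x325244 32 52 44

Derivation:
Sextets: M=12, l=37, J=9, E=4
24-bit: (12<<18) | (37<<12) | (9<<6) | 4
      = 0x300000 | 0x025000 | 0x000240 | 0x000004
      = 0x325244
Bytes: (v>>16)&0xFF=32, (v>>8)&0xFF=52, v&0xFF=44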